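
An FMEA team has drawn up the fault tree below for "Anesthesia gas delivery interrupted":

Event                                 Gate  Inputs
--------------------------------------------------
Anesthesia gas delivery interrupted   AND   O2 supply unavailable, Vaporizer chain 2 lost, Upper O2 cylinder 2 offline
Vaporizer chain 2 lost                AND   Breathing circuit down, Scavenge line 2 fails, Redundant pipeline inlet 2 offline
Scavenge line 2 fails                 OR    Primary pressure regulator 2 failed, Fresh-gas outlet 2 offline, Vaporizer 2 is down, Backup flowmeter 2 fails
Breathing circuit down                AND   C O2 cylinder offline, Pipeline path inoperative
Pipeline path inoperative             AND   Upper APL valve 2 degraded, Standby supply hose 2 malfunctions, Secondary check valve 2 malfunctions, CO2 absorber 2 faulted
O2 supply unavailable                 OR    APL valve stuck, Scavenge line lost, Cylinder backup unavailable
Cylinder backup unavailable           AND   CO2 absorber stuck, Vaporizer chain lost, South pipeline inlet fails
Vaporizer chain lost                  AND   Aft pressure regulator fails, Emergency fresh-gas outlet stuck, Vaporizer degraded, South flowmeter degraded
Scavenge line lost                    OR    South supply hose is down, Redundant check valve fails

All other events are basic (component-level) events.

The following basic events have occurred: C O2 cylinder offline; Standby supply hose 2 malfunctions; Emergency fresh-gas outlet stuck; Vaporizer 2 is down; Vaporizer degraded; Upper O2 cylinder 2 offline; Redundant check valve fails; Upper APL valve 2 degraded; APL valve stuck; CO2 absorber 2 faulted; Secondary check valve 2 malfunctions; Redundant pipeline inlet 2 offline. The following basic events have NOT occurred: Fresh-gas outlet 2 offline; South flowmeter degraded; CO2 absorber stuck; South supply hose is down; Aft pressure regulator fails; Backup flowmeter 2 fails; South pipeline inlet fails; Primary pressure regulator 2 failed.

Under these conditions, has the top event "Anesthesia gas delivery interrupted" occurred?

Scavenge line lost [OR]: South supply hose is down=not, Redundant check valve fails=occurs → at least one input occurs → occurs.
Vaporizer chain lost [AND]: Aft pressure regulator fails=not, Emergency fresh-gas outlet stuck=occurs, Vaporizer degraded=occurs, South flowmeter degraded=not → not all inputs occur → does not occur.
Cylinder backup unavailable [AND]: CO2 absorber stuck=not, Vaporizer chain lost=not, South pipeline inlet fails=not → not all inputs occur → does not occur.
O2 supply unavailable [OR]: APL valve stuck=occurs, Scavenge line lost=occurs, Cylinder backup unavailable=not → at least one input occurs → occurs.
Pipeline path inoperative [AND]: Upper APL valve 2 degraded=occurs, Standby supply hose 2 malfunctions=occurs, Secondary check valve 2 malfunctions=occurs, CO2 absorber 2 faulted=occurs → all inputs occur → occurs.
Breathing circuit down [AND]: C O2 cylinder offline=occurs, Pipeline path inoperative=occurs → all inputs occur → occurs.
Scavenge line 2 fails [OR]: Primary pressure regulator 2 failed=not, Fresh-gas outlet 2 offline=not, Vaporizer 2 is down=occurs, Backup flowmeter 2 fails=not → at least one input occurs → occurs.
Vaporizer chain 2 lost [AND]: Breathing circuit down=occurs, Scavenge line 2 fails=occurs, Redundant pipeline inlet 2 offline=occurs → all inputs occur → occurs.
Anesthesia gas delivery interrupted [AND]: O2 supply unavailable=occurs, Vaporizer chain 2 lost=occurs, Upper O2 cylinder 2 offline=occurs → all inputs occur → occurs.

Yes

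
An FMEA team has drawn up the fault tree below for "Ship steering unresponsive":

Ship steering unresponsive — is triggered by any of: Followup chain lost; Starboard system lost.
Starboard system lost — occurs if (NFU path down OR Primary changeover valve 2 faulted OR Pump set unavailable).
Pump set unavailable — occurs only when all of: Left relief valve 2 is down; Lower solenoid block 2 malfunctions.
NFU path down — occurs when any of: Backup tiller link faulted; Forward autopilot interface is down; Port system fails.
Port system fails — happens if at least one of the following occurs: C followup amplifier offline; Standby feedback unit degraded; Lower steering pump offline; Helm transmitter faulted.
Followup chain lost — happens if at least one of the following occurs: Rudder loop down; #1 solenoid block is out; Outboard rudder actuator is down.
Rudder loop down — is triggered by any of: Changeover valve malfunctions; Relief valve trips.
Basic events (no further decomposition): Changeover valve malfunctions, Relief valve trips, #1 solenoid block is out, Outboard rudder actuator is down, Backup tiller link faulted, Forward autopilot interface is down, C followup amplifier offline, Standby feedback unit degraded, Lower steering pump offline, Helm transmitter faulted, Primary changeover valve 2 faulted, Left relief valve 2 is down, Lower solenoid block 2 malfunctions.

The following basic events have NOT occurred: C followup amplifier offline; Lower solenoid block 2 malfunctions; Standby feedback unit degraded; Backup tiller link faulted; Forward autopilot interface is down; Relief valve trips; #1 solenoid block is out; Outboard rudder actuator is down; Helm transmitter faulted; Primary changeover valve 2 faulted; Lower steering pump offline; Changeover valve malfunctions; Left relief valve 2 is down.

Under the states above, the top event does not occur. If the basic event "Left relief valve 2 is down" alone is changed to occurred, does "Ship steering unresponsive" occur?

No

Counterfactual: set "Left relief valve 2 is down" to occurred.
Rudder loop down [OR]: Changeover valve malfunctions=not, Relief valve trips=not → no input occurs → does not occur.
Followup chain lost [OR]: Rudder loop down=not, #1 solenoid block is out=not, Outboard rudder actuator is down=not → no input occurs → does not occur.
Port system fails [OR]: C followup amplifier offline=not, Standby feedback unit degraded=not, Lower steering pump offline=not, Helm transmitter faulted=not → no input occurs → does not occur.
NFU path down [OR]: Backup tiller link faulted=not, Forward autopilot interface is down=not, Port system fails=not → no input occurs → does not occur.
Pump set unavailable [AND]: Left relief valve 2 is down=occurs, Lower solenoid block 2 malfunctions=not → not all inputs occur → does not occur.
Starboard system lost [OR]: NFU path down=not, Primary changeover valve 2 faulted=not, Pump set unavailable=not → no input occurs → does not occur.
Ship steering unresponsive [OR]: Followup chain lost=not, Starboard system lost=not → no input occurs → does not occur.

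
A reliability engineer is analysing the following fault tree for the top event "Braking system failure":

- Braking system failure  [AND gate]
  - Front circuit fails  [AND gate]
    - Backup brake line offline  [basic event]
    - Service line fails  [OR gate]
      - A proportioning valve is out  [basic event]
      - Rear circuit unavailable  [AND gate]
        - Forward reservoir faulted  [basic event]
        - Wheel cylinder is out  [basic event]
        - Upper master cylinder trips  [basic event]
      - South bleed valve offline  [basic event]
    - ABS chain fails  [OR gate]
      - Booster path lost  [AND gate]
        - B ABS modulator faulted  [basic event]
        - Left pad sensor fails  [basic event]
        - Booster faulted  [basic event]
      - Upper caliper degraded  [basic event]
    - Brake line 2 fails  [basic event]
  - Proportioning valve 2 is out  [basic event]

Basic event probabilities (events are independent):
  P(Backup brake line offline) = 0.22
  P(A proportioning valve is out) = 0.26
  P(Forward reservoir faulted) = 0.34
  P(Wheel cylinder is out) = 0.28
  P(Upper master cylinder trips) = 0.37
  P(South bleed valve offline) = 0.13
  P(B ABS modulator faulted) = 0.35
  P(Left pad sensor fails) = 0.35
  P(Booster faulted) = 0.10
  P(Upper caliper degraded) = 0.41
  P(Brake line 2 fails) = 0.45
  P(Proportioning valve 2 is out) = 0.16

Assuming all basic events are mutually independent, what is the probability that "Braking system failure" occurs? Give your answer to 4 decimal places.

P(Rear circuit unavailable) [AND] = 0.34 × 0.28 × 0.37 = 0.035224
P(Service line fails) [OR] = 1 − (1−0.26) × (1−0.035224) × (1−0.13) = 0.378877
P(Booster path lost) [AND] = 0.35 × 0.35 × 0.10 = 0.012250
P(ABS chain fails) [OR] = 1 − (1−0.012250) × (1−0.41) = 0.417228
P(Front circuit fails) [AND] = 0.22 × 0.378877 × 0.417228 × 0.45 = 0.015650
P(Braking system failure) [AND] = 0.015650 × 0.16 = 0.002504
Rounded to 4 decimal places: P(Braking system failure) ≈ 0.0025.

0.0025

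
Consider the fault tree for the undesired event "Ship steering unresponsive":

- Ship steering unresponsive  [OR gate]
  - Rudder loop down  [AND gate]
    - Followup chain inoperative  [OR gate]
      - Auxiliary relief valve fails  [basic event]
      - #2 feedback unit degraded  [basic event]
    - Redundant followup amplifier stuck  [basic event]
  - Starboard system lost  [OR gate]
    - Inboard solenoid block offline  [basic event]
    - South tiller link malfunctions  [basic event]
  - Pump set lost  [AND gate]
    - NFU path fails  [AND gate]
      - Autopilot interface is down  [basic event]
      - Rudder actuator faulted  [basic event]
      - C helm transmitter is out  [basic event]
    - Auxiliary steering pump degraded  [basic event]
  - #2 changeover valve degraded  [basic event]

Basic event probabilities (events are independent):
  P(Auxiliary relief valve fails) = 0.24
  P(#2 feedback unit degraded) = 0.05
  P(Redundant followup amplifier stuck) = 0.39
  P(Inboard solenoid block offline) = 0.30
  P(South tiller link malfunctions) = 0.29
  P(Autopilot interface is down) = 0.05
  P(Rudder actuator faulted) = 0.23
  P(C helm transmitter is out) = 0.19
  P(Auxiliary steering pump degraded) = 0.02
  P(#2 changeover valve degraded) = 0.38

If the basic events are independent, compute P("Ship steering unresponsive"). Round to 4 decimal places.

0.7253

P(Followup chain inoperative) [OR] = 1 − (1−0.24) × (1−0.05) = 0.278000
P(Rudder loop down) [AND] = 0.278000 × 0.39 = 0.108420
P(Starboard system lost) [OR] = 1 − (1−0.30) × (1−0.29) = 0.503000
P(NFU path fails) [AND] = 0.05 × 0.23 × 0.19 = 0.002185
P(Pump set lost) [AND] = 0.002185 × 0.02 = 0.000044
P(Ship steering unresponsive) [OR] = 1 − (1−0.108420) × (1−0.503000) × (1−0.000044) × (1−0.38) = 0.725281
Rounded to 4 decimal places: P(Ship steering unresponsive) ≈ 0.7253.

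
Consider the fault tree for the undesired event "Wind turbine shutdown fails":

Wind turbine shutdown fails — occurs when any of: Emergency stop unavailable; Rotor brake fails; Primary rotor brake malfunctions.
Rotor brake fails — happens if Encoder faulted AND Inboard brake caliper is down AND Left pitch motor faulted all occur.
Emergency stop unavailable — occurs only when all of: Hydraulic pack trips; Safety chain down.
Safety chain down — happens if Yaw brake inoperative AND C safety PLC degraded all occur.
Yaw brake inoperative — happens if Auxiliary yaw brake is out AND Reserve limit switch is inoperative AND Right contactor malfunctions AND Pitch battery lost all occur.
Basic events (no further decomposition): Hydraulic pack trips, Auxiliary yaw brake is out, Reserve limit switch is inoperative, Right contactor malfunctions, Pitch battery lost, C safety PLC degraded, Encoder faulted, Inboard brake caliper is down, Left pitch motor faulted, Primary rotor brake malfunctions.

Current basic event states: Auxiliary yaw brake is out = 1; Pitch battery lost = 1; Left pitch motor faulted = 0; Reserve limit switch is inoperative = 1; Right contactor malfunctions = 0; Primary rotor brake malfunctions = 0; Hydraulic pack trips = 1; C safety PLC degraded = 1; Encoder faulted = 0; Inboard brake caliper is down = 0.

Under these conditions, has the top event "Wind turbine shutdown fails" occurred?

No

Yaw brake inoperative [AND]: Auxiliary yaw brake is out=occurs, Reserve limit switch is inoperative=occurs, Right contactor malfunctions=not, Pitch battery lost=occurs → not all inputs occur → does not occur.
Safety chain down [AND]: Yaw brake inoperative=not, C safety PLC degraded=occurs → not all inputs occur → does not occur.
Emergency stop unavailable [AND]: Hydraulic pack trips=occurs, Safety chain down=not → not all inputs occur → does not occur.
Rotor brake fails [AND]: Encoder faulted=not, Inboard brake caliper is down=not, Left pitch motor faulted=not → not all inputs occur → does not occur.
Wind turbine shutdown fails [OR]: Emergency stop unavailable=not, Rotor brake fails=not, Primary rotor brake malfunctions=not → no input occurs → does not occur.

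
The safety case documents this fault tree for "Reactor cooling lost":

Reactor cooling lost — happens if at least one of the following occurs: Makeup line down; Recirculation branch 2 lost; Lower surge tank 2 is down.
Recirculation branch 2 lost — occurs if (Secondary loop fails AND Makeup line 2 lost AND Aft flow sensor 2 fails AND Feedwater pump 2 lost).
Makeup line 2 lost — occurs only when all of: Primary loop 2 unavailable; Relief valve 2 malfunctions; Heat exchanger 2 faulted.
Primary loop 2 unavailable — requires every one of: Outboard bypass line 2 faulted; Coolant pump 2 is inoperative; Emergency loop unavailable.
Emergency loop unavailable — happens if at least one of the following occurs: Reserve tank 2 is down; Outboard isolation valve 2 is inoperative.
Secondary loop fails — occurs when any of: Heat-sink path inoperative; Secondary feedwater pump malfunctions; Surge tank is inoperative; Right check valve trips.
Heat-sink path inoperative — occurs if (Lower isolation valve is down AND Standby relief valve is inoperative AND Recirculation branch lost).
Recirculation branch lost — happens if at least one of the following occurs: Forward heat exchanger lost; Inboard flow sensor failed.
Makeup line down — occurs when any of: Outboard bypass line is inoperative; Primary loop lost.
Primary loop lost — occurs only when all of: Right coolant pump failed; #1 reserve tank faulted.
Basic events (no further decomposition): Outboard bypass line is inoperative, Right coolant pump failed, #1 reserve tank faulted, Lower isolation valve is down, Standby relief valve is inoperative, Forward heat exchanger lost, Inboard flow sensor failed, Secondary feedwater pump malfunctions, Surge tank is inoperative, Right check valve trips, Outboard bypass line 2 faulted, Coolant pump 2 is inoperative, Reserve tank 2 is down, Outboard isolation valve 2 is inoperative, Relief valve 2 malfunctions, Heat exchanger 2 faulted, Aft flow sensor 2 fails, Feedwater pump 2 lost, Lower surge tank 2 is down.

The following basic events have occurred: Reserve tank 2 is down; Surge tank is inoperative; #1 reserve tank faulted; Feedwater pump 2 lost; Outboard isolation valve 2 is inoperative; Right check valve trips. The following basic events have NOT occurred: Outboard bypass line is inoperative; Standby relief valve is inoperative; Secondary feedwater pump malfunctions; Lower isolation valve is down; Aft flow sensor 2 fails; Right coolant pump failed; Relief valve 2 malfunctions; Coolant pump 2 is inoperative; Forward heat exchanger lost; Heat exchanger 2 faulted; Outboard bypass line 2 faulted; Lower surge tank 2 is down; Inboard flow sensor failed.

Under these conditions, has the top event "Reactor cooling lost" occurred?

Primary loop lost [AND]: Right coolant pump failed=not, #1 reserve tank faulted=occurs → not all inputs occur → does not occur.
Makeup line down [OR]: Outboard bypass line is inoperative=not, Primary loop lost=not → no input occurs → does not occur.
Recirculation branch lost [OR]: Forward heat exchanger lost=not, Inboard flow sensor failed=not → no input occurs → does not occur.
Heat-sink path inoperative [AND]: Lower isolation valve is down=not, Standby relief valve is inoperative=not, Recirculation branch lost=not → not all inputs occur → does not occur.
Secondary loop fails [OR]: Heat-sink path inoperative=not, Secondary feedwater pump malfunctions=not, Surge tank is inoperative=occurs, Right check valve trips=occurs → at least one input occurs → occurs.
Emergency loop unavailable [OR]: Reserve tank 2 is down=occurs, Outboard isolation valve 2 is inoperative=occurs → at least one input occurs → occurs.
Primary loop 2 unavailable [AND]: Outboard bypass line 2 faulted=not, Coolant pump 2 is inoperative=not, Emergency loop unavailable=occurs → not all inputs occur → does not occur.
Makeup line 2 lost [AND]: Primary loop 2 unavailable=not, Relief valve 2 malfunctions=not, Heat exchanger 2 faulted=not → not all inputs occur → does not occur.
Recirculation branch 2 lost [AND]: Secondary loop fails=occurs, Makeup line 2 lost=not, Aft flow sensor 2 fails=not, Feedwater pump 2 lost=occurs → not all inputs occur → does not occur.
Reactor cooling lost [OR]: Makeup line down=not, Recirculation branch 2 lost=not, Lower surge tank 2 is down=not → no input occurs → does not occur.

No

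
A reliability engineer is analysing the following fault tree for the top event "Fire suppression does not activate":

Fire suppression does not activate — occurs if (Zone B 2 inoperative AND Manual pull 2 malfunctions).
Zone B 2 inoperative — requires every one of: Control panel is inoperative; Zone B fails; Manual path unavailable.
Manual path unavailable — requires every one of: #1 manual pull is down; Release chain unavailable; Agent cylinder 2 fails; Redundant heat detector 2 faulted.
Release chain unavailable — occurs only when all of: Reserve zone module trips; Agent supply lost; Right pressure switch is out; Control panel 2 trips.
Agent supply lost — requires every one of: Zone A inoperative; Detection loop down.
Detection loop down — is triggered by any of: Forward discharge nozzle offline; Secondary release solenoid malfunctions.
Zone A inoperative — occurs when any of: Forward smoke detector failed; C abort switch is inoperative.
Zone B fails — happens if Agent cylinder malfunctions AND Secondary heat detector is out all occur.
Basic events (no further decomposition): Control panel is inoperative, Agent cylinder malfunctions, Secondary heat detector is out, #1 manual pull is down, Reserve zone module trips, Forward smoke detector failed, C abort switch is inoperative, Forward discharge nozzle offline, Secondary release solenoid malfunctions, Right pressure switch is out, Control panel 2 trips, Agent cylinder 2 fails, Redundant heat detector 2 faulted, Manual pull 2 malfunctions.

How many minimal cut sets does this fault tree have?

Zone B fails [AND]: one cut set from each child combined → 1 × 1 = 1 cut set(s).
Zone A inoperative [OR]: union of children's cut sets → 2 cut set(s).
Detection loop down [OR]: union of children's cut sets → 2 cut set(s).
Agent supply lost [AND]: one cut set from each child combined → 2 × 2 = 4 cut set(s).
Release chain unavailable [AND]: one cut set from each child combined → 1 × 4 × 1 × 1 = 4 cut set(s).
Manual path unavailable [AND]: one cut set from each child combined → 1 × 4 × 1 × 1 = 4 cut set(s).
Zone B 2 inoperative [AND]: one cut set from each child combined → 1 × 1 × 4 = 4 cut set(s).
Fire suppression does not activate [AND]: one cut set from each child combined → 4 × 1 = 4 cut set(s).
Minimal cut sets: {#1 manual pull is down, Agent cylinder 2 fails, Agent cylinder malfunctions, Control panel 2 trips, Control panel is inoperative, Forward discharge nozzle offline, Forward smoke detector failed, Manual pull 2 malfunctions, Redundant heat detector 2 faulted, Reserve zone module trips, Right pressure switch is out, Secondary heat detector is out}; {#1 manual pull is down, Agent cylinder 2 fails, Agent cylinder malfunctions, Control panel 2 trips, Control panel is inoperative, Forward smoke detector failed, Manual pull 2 malfunctions, Redundant heat detector 2 faulted, Reserve zone module trips, Right pressure switch is out, Secondary heat detector is out, Secondary release solenoid malfunctions}; {#1 manual pull is down, Agent cylinder 2 fails, Agent cylinder malfunctions, C abort switch is inoperative, Control panel 2 trips, Control panel is inoperative, Forward discharge nozzle offline, Manual pull 2 malfunctions, Redundant heat detector 2 faulted, Reserve zone module trips, Right pressure switch is out, Secondary heat detector is out}; {#1 manual pull is down, Agent cylinder 2 fails, Agent cylinder malfunctions, C abort switch is inoperative, Control panel 2 trips, Control panel is inoperative, Manual pull 2 malfunctions, Redundant heat detector 2 faulted, Reserve zone module trips, Right pressure switch is out, Secondary heat detector is out, Secondary release solenoid malfunctions}.

4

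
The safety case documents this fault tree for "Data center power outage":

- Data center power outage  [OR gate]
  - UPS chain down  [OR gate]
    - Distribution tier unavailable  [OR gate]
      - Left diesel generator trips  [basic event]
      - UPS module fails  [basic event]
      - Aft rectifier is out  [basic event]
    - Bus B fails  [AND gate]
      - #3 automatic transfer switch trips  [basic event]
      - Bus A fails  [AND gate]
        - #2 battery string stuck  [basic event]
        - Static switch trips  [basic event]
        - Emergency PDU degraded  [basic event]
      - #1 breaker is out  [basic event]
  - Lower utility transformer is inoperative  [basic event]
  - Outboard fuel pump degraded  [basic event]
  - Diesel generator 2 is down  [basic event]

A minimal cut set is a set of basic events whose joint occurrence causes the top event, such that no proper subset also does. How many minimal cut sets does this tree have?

7

Distribution tier unavailable [OR]: union of children's cut sets → 3 cut set(s).
Bus A fails [AND]: one cut set from each child combined → 1 × 1 × 1 = 1 cut set(s).
Bus B fails [AND]: one cut set from each child combined → 1 × 1 × 1 = 1 cut set(s).
UPS chain down [OR]: union of children's cut sets → 4 cut set(s).
Data center power outage [OR]: union of children's cut sets → 7 cut set(s).
Minimal cut sets: {Left diesel generator trips}; {UPS module fails}; {Aft rectifier is out}; {#1 breaker is out, #2 battery string stuck, #3 automatic transfer switch trips, Emergency PDU degraded, Static switch trips}; {Lower utility transformer is inoperative}; {Outboard fuel pump degraded}; {Diesel generator 2 is down}.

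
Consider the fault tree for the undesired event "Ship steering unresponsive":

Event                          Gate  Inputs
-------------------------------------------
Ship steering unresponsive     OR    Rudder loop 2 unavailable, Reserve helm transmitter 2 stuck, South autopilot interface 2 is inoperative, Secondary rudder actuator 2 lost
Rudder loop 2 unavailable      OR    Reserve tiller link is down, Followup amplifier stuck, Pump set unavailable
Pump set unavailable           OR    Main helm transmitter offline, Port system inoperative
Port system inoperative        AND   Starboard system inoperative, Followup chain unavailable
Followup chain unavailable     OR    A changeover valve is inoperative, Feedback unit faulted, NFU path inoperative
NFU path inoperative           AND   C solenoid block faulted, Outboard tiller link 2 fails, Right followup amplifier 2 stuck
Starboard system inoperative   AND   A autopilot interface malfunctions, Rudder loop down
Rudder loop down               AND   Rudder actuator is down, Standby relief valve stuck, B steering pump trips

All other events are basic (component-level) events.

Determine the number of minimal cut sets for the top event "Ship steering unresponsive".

Rudder loop down [AND]: one cut set from each child combined → 1 × 1 × 1 = 1 cut set(s).
Starboard system inoperative [AND]: one cut set from each child combined → 1 × 1 = 1 cut set(s).
NFU path inoperative [AND]: one cut set from each child combined → 1 × 1 × 1 = 1 cut set(s).
Followup chain unavailable [OR]: union of children's cut sets → 3 cut set(s).
Port system inoperative [AND]: one cut set from each child combined → 1 × 3 = 3 cut set(s).
Pump set unavailable [OR]: union of children's cut sets → 4 cut set(s).
Rudder loop 2 unavailable [OR]: union of children's cut sets → 6 cut set(s).
Ship steering unresponsive [OR]: union of children's cut sets → 9 cut set(s).
Minimal cut sets: {Reserve tiller link is down}; {Followup amplifier stuck}; {Main helm transmitter offline}; {A autopilot interface malfunctions, A changeover valve is inoperative, B steering pump trips, Rudder actuator is down, Standby relief valve stuck}; {A autopilot interface malfunctions, B steering pump trips, Feedback unit faulted, Rudder actuator is down, Standby relief valve stuck}; {A autopilot interface malfunctions, B steering pump trips, C solenoid block faulted, Outboard tiller link 2 fails, Right followup amplifier 2 stuck, Rudder actuator is down, Standby relief valve stuck}; {Reserve helm transmitter 2 stuck}; {South autopilot interface 2 is inoperative}; {Secondary rudder actuator 2 lost}.

9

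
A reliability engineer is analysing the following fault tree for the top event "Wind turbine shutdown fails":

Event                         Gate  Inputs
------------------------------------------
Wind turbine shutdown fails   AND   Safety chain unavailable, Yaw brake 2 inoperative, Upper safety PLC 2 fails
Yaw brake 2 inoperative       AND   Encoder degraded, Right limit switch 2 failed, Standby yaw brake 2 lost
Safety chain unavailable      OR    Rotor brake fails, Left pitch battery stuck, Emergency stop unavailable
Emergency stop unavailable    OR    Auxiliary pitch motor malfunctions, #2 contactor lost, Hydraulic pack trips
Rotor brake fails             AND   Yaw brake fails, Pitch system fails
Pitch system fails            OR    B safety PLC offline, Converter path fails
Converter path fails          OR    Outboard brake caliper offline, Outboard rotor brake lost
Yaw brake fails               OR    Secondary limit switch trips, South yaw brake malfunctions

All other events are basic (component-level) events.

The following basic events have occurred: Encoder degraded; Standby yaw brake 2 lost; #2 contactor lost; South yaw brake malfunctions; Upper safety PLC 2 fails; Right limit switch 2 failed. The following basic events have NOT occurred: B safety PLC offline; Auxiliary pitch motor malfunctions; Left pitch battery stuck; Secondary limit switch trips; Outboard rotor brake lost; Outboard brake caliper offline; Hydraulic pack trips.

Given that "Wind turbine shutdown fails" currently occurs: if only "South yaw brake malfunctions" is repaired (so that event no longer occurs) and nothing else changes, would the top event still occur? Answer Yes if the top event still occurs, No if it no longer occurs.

Counterfactual: set "South yaw brake malfunctions" to not occurred.
Yaw brake fails [OR]: Secondary limit switch trips=not, South yaw brake malfunctions=not → no input occurs → does not occur.
Converter path fails [OR]: Outboard brake caliper offline=not, Outboard rotor brake lost=not → no input occurs → does not occur.
Pitch system fails [OR]: B safety PLC offline=not, Converter path fails=not → no input occurs → does not occur.
Rotor brake fails [AND]: Yaw brake fails=not, Pitch system fails=not → not all inputs occur → does not occur.
Emergency stop unavailable [OR]: Auxiliary pitch motor malfunctions=not, #2 contactor lost=occurs, Hydraulic pack trips=not → at least one input occurs → occurs.
Safety chain unavailable [OR]: Rotor brake fails=not, Left pitch battery stuck=not, Emergency stop unavailable=occurs → at least one input occurs → occurs.
Yaw brake 2 inoperative [AND]: Encoder degraded=occurs, Right limit switch 2 failed=occurs, Standby yaw brake 2 lost=occurs → all inputs occur → occurs.
Wind turbine shutdown fails [AND]: Safety chain unavailable=occurs, Yaw brake 2 inoperative=occurs, Upper safety PLC 2 fails=occurs → all inputs occur → occurs.

Yes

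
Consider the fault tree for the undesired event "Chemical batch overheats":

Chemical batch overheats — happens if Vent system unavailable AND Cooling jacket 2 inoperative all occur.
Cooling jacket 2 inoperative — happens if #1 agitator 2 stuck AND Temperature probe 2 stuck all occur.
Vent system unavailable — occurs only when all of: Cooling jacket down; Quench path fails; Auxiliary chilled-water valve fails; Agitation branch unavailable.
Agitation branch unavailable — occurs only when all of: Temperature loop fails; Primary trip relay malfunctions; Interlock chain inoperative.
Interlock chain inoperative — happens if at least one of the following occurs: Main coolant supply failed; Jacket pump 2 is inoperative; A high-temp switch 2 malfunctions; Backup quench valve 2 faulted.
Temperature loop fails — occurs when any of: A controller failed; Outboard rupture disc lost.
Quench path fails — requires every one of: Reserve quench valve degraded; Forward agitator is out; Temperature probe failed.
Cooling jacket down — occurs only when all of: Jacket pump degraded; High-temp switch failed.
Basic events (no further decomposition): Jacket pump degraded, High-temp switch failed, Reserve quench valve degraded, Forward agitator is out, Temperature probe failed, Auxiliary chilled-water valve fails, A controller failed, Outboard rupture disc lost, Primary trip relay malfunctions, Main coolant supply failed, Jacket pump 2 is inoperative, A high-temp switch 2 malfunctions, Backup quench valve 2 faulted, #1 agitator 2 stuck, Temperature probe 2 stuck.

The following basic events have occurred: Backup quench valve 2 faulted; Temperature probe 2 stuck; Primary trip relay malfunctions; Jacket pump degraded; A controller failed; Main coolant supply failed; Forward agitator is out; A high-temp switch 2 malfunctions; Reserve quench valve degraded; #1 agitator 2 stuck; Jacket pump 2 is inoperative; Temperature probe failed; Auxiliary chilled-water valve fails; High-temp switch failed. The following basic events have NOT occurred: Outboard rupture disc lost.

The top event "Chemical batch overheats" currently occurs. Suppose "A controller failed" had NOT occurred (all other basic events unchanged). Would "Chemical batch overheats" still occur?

No

Counterfactual: set "A controller failed" to not occurred.
Cooling jacket down [AND]: Jacket pump degraded=occurs, High-temp switch failed=occurs → all inputs occur → occurs.
Quench path fails [AND]: Reserve quench valve degraded=occurs, Forward agitator is out=occurs, Temperature probe failed=occurs → all inputs occur → occurs.
Temperature loop fails [OR]: A controller failed=not, Outboard rupture disc lost=not → no input occurs → does not occur.
Interlock chain inoperative [OR]: Main coolant supply failed=occurs, Jacket pump 2 is inoperative=occurs, A high-temp switch 2 malfunctions=occurs, Backup quench valve 2 faulted=occurs → at least one input occurs → occurs.
Agitation branch unavailable [AND]: Temperature loop fails=not, Primary trip relay malfunctions=occurs, Interlock chain inoperative=occurs → not all inputs occur → does not occur.
Vent system unavailable [AND]: Cooling jacket down=occurs, Quench path fails=occurs, Auxiliary chilled-water valve fails=occurs, Agitation branch unavailable=not → not all inputs occur → does not occur.
Cooling jacket 2 inoperative [AND]: #1 agitator 2 stuck=occurs, Temperature probe 2 stuck=occurs → all inputs occur → occurs.
Chemical batch overheats [AND]: Vent system unavailable=not, Cooling jacket 2 inoperative=occurs → not all inputs occur → does not occur.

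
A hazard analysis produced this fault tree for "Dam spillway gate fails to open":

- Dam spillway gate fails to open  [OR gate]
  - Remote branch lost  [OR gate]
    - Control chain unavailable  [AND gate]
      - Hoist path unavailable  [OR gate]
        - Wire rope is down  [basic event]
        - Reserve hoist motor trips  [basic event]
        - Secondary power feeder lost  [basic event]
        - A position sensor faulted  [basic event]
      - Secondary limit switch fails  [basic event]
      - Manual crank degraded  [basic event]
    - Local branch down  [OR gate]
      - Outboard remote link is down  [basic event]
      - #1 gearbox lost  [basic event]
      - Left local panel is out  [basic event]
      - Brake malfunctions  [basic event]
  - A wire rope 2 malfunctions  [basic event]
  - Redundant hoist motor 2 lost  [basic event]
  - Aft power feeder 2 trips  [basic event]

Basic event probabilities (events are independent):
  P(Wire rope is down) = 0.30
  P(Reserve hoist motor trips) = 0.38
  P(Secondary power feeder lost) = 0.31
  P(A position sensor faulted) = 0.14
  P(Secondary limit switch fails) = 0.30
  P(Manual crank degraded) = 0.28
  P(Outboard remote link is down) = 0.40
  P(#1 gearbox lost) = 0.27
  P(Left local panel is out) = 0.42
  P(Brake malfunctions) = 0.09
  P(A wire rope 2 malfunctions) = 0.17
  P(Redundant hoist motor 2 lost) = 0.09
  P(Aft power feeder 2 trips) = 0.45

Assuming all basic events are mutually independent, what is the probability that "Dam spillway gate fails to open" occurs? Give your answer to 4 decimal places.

P(Hoist path unavailable) [OR] = 1 − (1−0.30) × (1−0.38) × (1−0.31) × (1−0.14) = 0.742464
P(Control chain unavailable) [AND] = 0.742464 × 0.30 × 0.28 = 0.062367
P(Local branch down) [OR] = 1 − (1−0.40) × (1−0.27) × (1−0.42) × (1−0.09) = 0.768824
P(Remote branch lost) [OR] = 1 − (1−0.062367) × (1−0.768824) = 0.783242
P(Dam spillway gate fails to open) [OR] = 1 − (1−0.783242) × (1−0.17) × (1−0.09) × (1−0.45) = 0.909955
Rounded to 4 decimal places: P(Dam spillway gate fails to open) ≈ 0.9100.

0.9100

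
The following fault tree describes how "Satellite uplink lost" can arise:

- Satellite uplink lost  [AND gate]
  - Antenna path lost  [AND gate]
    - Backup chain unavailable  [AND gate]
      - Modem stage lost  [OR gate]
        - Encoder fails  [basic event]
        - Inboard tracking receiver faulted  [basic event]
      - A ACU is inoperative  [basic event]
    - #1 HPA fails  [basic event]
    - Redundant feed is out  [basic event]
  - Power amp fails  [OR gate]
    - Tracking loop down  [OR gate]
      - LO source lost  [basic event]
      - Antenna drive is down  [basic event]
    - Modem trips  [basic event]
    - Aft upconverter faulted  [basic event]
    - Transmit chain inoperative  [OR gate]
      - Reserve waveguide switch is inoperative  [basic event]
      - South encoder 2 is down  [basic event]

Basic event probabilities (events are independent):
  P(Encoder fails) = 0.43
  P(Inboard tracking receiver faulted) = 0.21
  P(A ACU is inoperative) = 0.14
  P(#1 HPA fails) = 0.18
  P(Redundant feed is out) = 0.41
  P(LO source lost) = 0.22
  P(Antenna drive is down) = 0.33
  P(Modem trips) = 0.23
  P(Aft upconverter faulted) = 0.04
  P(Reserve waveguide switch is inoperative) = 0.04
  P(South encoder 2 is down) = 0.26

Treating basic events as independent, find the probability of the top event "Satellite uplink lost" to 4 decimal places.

0.0041

P(Modem stage lost) [OR] = 1 − (1−0.43) × (1−0.21) = 0.549700
P(Backup chain unavailable) [AND] = 0.549700 × 0.14 = 0.076958
P(Antenna path lost) [AND] = 0.076958 × 0.18 × 0.41 = 0.005680
P(Tracking loop down) [OR] = 1 − (1−0.22) × (1−0.33) = 0.477400
P(Transmit chain inoperative) [OR] = 1 − (1−0.04) × (1−0.26) = 0.289600
P(Power amp fails) [OR] = 1 − (1−0.477400) × (1−0.23) × (1−0.04) × (1−0.289600) = 0.725568
P(Satellite uplink lost) [AND] = 0.005680 × 0.725568 = 0.004121
Rounded to 4 decimal places: P(Satellite uplink lost) ≈ 0.0041.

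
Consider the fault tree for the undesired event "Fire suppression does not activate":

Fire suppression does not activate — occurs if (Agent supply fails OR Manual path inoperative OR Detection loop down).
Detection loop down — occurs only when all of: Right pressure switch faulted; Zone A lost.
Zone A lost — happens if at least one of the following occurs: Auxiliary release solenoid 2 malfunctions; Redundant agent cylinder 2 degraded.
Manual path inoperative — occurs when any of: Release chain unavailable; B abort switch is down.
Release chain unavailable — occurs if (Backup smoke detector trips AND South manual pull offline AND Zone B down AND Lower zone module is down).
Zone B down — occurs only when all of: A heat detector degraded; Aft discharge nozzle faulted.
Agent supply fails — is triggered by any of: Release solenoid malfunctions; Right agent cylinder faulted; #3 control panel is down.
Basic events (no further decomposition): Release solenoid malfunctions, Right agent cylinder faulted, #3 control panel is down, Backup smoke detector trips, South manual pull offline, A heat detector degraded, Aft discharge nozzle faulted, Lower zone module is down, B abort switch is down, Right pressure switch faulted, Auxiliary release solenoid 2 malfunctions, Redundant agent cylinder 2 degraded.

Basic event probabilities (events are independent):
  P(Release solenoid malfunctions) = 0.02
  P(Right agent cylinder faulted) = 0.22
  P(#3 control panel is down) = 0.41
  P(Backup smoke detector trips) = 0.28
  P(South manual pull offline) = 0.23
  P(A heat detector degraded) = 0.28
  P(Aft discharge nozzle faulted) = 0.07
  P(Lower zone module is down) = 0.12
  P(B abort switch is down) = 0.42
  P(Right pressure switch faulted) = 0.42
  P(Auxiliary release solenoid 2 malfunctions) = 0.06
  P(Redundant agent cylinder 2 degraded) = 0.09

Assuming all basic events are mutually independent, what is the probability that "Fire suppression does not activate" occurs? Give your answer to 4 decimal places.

0.7543

P(Agent supply fails) [OR] = 1 − (1−0.02) × (1−0.22) × (1−0.41) = 0.549004
P(Zone B down) [AND] = 0.28 × 0.07 = 0.019600
P(Release chain unavailable) [AND] = 0.28 × 0.23 × 0.019600 × 0.12 = 0.000151
P(Manual path inoperative) [OR] = 1 − (1−0.000151) × (1−0.42) = 0.420088
P(Zone A lost) [OR] = 1 − (1−0.06) × (1−0.09) = 0.144600
P(Detection loop down) [AND] = 0.42 × 0.144600 = 0.060732
P(Fire suppression does not activate) [OR] = 1 − (1−0.549004) × (1−0.420088) × (1−0.060732) = 0.754346
Rounded to 4 decimal places: P(Fire suppression does not activate) ≈ 0.7543.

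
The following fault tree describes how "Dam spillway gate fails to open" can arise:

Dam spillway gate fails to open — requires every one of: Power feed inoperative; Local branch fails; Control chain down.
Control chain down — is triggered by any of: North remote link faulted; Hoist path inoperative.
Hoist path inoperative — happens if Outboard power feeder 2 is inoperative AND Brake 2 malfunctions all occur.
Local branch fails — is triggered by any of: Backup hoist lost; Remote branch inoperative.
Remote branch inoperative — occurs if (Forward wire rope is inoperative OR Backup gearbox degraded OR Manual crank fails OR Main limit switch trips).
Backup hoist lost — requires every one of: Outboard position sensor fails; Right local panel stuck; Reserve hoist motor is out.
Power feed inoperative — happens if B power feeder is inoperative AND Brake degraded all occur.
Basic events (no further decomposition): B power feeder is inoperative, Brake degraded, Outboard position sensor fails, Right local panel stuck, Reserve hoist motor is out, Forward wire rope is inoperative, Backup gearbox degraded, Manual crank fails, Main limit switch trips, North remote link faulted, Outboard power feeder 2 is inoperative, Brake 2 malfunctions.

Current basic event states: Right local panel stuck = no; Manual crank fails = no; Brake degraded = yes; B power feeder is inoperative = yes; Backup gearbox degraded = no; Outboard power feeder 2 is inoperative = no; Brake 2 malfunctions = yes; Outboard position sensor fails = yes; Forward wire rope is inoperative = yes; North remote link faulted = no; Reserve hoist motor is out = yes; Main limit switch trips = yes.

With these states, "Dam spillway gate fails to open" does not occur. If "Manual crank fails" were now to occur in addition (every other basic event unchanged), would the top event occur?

No

Counterfactual: set "Manual crank fails" to occurred.
Power feed inoperative [AND]: B power feeder is inoperative=occurs, Brake degraded=occurs → all inputs occur → occurs.
Backup hoist lost [AND]: Outboard position sensor fails=occurs, Right local panel stuck=not, Reserve hoist motor is out=occurs → not all inputs occur → does not occur.
Remote branch inoperative [OR]: Forward wire rope is inoperative=occurs, Backup gearbox degraded=not, Manual crank fails=occurs, Main limit switch trips=occurs → at least one input occurs → occurs.
Local branch fails [OR]: Backup hoist lost=not, Remote branch inoperative=occurs → at least one input occurs → occurs.
Hoist path inoperative [AND]: Outboard power feeder 2 is inoperative=not, Brake 2 malfunctions=occurs → not all inputs occur → does not occur.
Control chain down [OR]: North remote link faulted=not, Hoist path inoperative=not → no input occurs → does not occur.
Dam spillway gate fails to open [AND]: Power feed inoperative=occurs, Local branch fails=occurs, Control chain down=not → not all inputs occur → does not occur.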